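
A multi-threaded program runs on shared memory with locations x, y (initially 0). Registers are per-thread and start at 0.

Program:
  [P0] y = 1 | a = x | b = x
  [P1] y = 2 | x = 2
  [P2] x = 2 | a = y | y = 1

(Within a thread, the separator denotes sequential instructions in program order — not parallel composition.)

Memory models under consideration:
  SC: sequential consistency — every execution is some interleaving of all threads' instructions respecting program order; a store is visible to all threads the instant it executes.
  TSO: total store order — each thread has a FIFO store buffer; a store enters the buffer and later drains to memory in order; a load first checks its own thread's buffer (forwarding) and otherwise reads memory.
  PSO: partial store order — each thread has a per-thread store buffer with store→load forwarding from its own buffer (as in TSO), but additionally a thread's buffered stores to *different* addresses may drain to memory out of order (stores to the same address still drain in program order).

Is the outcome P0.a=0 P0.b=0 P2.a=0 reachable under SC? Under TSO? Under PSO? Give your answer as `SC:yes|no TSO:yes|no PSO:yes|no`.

SC:no TSO:yes PSO:yes

outcome vector order: (P0.a,P0.b,P2.a)
under SC → 001; 002; 021; 022; 220; 221; 222
under TSO → 000; 001; 002; 020; 021; 022; 220; 221; 222
under PSO → 000; 001; 002; 020; 021; 022; 220; 221; 222
target 000 ∈ {TSO,PSO}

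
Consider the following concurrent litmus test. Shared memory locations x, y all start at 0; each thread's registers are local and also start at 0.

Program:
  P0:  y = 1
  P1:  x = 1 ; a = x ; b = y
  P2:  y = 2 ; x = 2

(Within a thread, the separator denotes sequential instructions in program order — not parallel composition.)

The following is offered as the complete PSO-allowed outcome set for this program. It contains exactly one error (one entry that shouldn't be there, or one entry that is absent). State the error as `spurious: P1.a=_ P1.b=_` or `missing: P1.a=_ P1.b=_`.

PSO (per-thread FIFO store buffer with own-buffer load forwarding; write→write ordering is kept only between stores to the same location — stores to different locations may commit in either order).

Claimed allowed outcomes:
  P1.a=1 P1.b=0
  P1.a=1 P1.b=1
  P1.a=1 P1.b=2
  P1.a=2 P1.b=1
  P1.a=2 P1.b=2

outcome vector order: (P1.a,P1.b)
PSO: 6 outcomes — {(1,0); (1,1); (1,2); (2,0); (2,1); (2,2)}
PSO∖claimed = {(2,0)}

missing: P1.a=2 P1.b=0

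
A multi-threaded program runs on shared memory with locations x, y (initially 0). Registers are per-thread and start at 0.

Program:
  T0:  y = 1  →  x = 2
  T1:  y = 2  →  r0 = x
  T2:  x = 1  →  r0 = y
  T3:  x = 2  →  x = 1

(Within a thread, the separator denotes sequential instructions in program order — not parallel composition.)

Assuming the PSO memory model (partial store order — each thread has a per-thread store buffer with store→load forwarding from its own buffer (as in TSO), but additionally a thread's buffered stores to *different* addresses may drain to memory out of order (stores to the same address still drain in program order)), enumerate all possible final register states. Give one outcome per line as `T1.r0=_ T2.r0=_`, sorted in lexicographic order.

T1.r0=0 T2.r0=0
T1.r0=0 T2.r0=1
T1.r0=0 T2.r0=2
T1.r0=1 T2.r0=0
T1.r0=1 T2.r0=1
T1.r0=1 T2.r0=2
T1.r0=2 T2.r0=0
T1.r0=2 T2.r0=1
T1.r0=2 T2.r0=2

outcome vector order: (T1.r0,T2.r0)
|PSO outcomes| = 9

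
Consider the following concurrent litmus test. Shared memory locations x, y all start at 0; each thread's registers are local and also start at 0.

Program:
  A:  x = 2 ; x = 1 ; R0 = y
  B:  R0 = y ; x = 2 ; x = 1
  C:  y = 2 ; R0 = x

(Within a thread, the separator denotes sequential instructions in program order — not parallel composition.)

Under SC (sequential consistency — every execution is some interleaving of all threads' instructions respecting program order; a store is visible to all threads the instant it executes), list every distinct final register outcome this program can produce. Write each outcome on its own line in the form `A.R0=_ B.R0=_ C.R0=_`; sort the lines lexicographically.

A.R0=0 B.R0=0 C.R0=1
A.R0=0 B.R0=0 C.R0=2
A.R0=0 B.R0=2 C.R0=1
A.R0=0 B.R0=2 C.R0=2
A.R0=2 B.R0=0 C.R0=0
A.R0=2 B.R0=0 C.R0=1
A.R0=2 B.R0=0 C.R0=2
A.R0=2 B.R0=2 C.R0=0
A.R0=2 B.R0=2 C.R0=1
A.R0=2 B.R0=2 C.R0=2

outcome vector order: (A.R0,B.R0,C.R0)
|SC outcomes| = 10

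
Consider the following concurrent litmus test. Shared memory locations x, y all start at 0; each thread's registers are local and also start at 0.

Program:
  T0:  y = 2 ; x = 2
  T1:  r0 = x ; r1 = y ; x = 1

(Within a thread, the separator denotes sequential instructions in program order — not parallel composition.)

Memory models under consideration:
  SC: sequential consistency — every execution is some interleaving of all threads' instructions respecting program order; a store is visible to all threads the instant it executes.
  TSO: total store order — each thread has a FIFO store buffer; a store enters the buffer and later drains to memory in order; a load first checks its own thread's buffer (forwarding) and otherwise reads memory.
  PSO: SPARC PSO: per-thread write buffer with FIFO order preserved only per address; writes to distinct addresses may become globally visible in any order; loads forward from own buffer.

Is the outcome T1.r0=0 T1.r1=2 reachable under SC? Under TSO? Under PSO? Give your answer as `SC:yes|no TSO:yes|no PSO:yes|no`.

SC:yes TSO:yes PSO:yes

outcome vector order: (T1.r0,T1.r1)
under SC → 0/0; 0/2; 2/2
under TSO → 0/0; 0/2; 2/2
under PSO → 0/0; 0/2; 2/0; 2/2
target 0/2 ∈ {SC,TSO,PSO}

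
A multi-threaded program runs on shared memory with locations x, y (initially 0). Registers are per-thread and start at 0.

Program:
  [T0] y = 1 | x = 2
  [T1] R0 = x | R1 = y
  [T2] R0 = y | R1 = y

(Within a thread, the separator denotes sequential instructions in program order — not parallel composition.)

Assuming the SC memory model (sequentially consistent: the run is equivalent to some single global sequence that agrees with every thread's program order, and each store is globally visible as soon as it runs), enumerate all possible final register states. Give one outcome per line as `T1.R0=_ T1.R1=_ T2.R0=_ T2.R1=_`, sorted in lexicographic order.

outcome vector order: (T1.R0,T1.R1,T2.R0,T2.R1)
|SC outcomes| = 9

T1.R0=0 T1.R1=0 T2.R0=0 T2.R1=0
T1.R0=0 T1.R1=0 T2.R0=0 T2.R1=1
T1.R0=0 T1.R1=0 T2.R0=1 T2.R1=1
T1.R0=0 T1.R1=1 T2.R0=0 T2.R1=0
T1.R0=0 T1.R1=1 T2.R0=0 T2.R1=1
T1.R0=0 T1.R1=1 T2.R0=1 T2.R1=1
T1.R0=2 T1.R1=1 T2.R0=0 T2.R1=0
T1.R0=2 T1.R1=1 T2.R0=0 T2.R1=1
T1.R0=2 T1.R1=1 T2.R0=1 T2.R1=1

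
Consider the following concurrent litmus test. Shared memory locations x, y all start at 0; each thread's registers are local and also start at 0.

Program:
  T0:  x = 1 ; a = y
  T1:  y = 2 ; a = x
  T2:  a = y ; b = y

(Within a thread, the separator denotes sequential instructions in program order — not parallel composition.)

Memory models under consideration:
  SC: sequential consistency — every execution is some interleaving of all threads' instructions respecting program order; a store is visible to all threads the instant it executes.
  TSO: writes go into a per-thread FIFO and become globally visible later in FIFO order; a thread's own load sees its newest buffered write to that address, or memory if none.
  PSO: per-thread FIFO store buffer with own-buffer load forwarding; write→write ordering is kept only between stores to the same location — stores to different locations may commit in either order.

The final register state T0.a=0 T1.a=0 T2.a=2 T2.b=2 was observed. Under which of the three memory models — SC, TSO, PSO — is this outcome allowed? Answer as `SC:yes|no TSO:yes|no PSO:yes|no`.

outcome vector order: (T0.a,T1.a,T2.a,T2.b)
[SC] allowed = {0/1/0/0, 0/1/0/2, 0/1/2/2, 2/0/0/0, 2/0/0/2, 2/0/2/2, 2/1/0/0, 2/1/0/2, 2/1/2/2}
[TSO] allowed = {0/0/0/0, 0/0/0/2, 0/0/2/2, 0/1/0/0, 0/1/0/2, 0/1/2/2, 2/0/0/0, 2/0/0/2, 2/0/2/2, 2/1/0/0, 2/1/0/2, 2/1/2/2}
[PSO] allowed = {0/0/0/0, 0/0/0/2, 0/0/2/2, 0/1/0/0, 0/1/0/2, 0/1/2/2, 2/0/0/0, 2/0/0/2, 2/0/2/2, 2/1/0/0, 2/1/0/2, 2/1/2/2}
target 0/0/2/2 ∈ {TSO,PSO}

SC:no TSO:yes PSO:yes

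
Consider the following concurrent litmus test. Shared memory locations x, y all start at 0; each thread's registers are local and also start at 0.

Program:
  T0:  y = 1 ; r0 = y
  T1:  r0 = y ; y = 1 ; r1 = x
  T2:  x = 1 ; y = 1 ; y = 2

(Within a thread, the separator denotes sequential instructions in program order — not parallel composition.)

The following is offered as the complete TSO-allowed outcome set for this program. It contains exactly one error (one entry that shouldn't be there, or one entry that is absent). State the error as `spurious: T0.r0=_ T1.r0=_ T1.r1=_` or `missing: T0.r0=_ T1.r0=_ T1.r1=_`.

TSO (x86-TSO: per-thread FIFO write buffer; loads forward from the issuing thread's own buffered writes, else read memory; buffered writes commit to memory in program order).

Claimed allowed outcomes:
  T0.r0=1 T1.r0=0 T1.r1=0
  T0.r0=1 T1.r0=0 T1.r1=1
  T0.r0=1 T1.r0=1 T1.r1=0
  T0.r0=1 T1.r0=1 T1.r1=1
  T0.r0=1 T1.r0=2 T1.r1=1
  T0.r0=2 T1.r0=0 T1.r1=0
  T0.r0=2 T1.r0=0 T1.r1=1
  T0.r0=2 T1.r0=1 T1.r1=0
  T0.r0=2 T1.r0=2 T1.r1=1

outcome vector order: (T0.r0,T1.r0,T1.r1)
TSO: 10 outcomes — {100, 101, 110, 111, 121, 200, 201, 210, 211, 221}
TSO∖claimed = {211}

missing: T0.r0=2 T1.r0=1 T1.r1=1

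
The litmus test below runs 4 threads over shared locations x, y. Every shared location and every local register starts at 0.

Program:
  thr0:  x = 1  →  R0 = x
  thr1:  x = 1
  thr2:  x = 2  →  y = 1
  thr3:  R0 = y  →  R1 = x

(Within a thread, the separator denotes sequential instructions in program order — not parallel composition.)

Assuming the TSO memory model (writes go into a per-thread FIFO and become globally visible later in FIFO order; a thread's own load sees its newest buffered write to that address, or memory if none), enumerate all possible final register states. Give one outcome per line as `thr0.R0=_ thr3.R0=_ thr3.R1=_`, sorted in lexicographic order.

outcome vector order: (thr0.R0,thr3.R0,thr3.R1)
|TSO outcomes| = 10

thr0.R0=1 thr3.R0=0 thr3.R1=0
thr0.R0=1 thr3.R0=0 thr3.R1=1
thr0.R0=1 thr3.R0=0 thr3.R1=2
thr0.R0=1 thr3.R0=1 thr3.R1=1
thr0.R0=1 thr3.R0=1 thr3.R1=2
thr0.R0=2 thr3.R0=0 thr3.R1=0
thr0.R0=2 thr3.R0=0 thr3.R1=1
thr0.R0=2 thr3.R0=0 thr3.R1=2
thr0.R0=2 thr3.R0=1 thr3.R1=1
thr0.R0=2 thr3.R0=1 thr3.R1=2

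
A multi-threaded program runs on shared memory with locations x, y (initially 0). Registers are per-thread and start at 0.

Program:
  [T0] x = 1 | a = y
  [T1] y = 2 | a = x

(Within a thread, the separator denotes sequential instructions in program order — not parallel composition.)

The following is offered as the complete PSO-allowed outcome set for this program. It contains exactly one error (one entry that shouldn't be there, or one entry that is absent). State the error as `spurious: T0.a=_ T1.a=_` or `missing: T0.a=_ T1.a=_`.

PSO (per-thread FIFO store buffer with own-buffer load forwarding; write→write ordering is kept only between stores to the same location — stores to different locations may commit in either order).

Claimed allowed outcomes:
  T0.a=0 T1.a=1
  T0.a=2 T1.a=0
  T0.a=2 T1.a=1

missing: T0.a=0 T1.a=0

outcome vector order: (T0.a,T1.a)
[PSO] allowed = {(0,0); (0,1); (2,0); (2,1)}
PSO∖claimed = {(0,0)}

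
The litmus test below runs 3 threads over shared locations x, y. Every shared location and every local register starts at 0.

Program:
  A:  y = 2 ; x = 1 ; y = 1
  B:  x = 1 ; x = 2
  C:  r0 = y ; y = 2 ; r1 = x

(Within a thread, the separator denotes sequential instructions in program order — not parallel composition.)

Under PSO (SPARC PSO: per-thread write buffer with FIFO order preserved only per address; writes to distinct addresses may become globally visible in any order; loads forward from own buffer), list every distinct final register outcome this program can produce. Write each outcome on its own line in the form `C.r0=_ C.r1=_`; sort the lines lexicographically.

outcome vector order: (C.r0,C.r1)
|PSO outcomes| = 9

C.r0=0 C.r1=0
C.r0=0 C.r1=1
C.r0=0 C.r1=2
C.r0=1 C.r1=0
C.r0=1 C.r1=1
C.r0=1 C.r1=2
C.r0=2 C.r1=0
C.r0=2 C.r1=1
C.r0=2 C.r1=2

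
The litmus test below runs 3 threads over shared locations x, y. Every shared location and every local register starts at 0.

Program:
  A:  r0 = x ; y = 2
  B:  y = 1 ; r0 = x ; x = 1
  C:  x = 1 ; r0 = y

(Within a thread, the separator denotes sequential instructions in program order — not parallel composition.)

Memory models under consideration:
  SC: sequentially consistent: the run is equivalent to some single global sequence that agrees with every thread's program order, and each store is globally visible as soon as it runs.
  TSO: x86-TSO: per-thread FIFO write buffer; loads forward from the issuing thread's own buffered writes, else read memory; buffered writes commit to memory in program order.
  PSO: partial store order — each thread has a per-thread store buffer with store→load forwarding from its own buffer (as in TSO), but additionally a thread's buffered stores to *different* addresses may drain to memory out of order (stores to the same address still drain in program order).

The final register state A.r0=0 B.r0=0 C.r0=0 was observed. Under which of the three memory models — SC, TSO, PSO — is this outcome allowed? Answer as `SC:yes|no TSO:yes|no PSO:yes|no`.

SC:no TSO:yes PSO:yes

outcome vector order: (A.r0,B.r0,C.r0)
SC: 10 outcomes — {<0 0 1> <0 0 2> <0 1 0> <0 1 1> <0 1 2> <1 0 1> <1 0 2> <1 1 0> <1 1 1> <1 1 2>}
TSO: 12 outcomes — {<0 0 0> <0 0 1> <0 0 2> <0 1 0> <0 1 1> <0 1 2> <1 0 0> <1 0 1> <1 0 2> <1 1 0> <1 1 1> <1 1 2>}
PSO: 12 outcomes — {<0 0 0> <0 0 1> <0 0 2> <0 1 0> <0 1 1> <0 1 2> <1 0 0> <1 0 1> <1 0 2> <1 1 0> <1 1 1> <1 1 2>}
target <0 0 0> ∈ {TSO,PSO}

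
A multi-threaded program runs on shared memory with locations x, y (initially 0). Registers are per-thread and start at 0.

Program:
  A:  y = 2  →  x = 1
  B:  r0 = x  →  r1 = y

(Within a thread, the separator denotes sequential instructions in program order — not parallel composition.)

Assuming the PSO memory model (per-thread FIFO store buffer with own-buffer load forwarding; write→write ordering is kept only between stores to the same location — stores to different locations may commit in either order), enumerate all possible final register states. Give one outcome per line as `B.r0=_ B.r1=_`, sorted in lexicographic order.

B.r0=0 B.r1=0
B.r0=0 B.r1=2
B.r0=1 B.r1=0
B.r0=1 B.r1=2

outcome vector order: (B.r0,B.r1)
|PSO outcomes| = 4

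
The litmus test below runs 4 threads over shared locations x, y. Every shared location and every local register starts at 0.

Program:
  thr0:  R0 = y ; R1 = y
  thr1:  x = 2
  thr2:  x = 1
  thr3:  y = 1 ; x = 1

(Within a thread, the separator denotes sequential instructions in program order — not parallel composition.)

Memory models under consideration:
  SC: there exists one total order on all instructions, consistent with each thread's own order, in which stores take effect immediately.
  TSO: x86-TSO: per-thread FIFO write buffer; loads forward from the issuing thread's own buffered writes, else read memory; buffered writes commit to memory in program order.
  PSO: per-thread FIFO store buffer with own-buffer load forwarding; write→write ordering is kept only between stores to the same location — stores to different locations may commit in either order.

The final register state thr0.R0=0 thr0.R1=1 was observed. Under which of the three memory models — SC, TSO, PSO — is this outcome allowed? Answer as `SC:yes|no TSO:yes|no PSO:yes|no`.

SC:yes TSO:yes PSO:yes

outcome vector order: (thr0.R0,thr0.R1)
SC: 3 outcomes — {0/0, 0/1, 1/1}
TSO: 3 outcomes — {0/0, 0/1, 1/1}
PSO: 3 outcomes — {0/0, 0/1, 1/1}
target 0/1 ∈ {SC,TSO,PSO}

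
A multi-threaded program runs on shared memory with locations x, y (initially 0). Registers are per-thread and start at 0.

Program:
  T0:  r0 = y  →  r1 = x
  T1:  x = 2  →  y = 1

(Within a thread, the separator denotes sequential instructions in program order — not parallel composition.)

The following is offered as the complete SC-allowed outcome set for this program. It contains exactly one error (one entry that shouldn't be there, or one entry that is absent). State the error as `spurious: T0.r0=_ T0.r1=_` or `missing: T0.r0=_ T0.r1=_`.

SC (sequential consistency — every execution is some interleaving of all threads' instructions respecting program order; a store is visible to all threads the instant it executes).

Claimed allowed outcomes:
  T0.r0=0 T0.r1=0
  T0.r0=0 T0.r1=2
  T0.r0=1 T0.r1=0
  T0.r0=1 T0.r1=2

outcome vector order: (T0.r0,T0.r1)
under SC → <0 0>, <0 2>, <1 2>
claimed∖SC = {<1 0>}

spurious: T0.r0=1 T0.r1=0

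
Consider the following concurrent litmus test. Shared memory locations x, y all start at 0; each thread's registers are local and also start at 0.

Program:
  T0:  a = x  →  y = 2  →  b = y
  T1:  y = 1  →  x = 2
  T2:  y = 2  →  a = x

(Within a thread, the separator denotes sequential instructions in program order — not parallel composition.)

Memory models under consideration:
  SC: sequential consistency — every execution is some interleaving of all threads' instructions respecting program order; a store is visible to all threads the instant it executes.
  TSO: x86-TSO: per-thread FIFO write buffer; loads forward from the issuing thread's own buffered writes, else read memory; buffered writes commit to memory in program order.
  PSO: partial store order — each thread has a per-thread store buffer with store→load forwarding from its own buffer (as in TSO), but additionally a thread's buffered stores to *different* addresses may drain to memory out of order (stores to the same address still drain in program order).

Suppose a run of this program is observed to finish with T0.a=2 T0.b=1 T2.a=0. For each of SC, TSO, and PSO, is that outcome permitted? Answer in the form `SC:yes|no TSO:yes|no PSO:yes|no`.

outcome vector order: (T0.a,T0.b,T2.a)
under SC → 0/1/0 0/1/2 0/2/0 0/2/2 2/2/0 2/2/2
under TSO → 0/1/0 0/1/2 0/2/0 0/2/2 2/2/0 2/2/2
under PSO → 0/1/0 0/1/2 0/2/0 0/2/2 2/1/0 2/1/2 2/2/0 2/2/2
target 2/1/0 ∈ {PSO}

SC:no TSO:no PSO:yes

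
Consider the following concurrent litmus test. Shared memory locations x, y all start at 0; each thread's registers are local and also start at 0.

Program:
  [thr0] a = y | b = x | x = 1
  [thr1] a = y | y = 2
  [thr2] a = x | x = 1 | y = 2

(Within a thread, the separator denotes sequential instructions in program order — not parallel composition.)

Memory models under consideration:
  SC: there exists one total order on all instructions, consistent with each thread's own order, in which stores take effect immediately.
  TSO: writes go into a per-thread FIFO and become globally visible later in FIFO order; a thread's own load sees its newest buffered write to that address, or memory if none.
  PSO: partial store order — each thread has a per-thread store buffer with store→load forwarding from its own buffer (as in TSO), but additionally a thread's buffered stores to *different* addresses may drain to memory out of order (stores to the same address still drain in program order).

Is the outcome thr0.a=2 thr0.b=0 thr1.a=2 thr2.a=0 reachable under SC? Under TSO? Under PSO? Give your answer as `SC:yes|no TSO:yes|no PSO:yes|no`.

outcome vector order: (thr0.a,thr0.b,thr1.a,thr2.a)
SC: 10 outcomes — {<0 0 0 0>, <0 0 0 1>, <0 0 2 0>, <0 0 2 1>, <0 1 0 0>, <0 1 2 0>, <2 0 0 0>, <2 0 0 1>, <2 1 0 0>, <2 1 2 0>}
TSO: 10 outcomes — {<0 0 0 0>, <0 0 0 1>, <0 0 2 0>, <0 0 2 1>, <0 1 0 0>, <0 1 2 0>, <2 0 0 0>, <2 0 0 1>, <2 1 0 0>, <2 1 2 0>}
PSO: 11 outcomes — {<0 0 0 0>, <0 0 0 1>, <0 0 2 0>, <0 0 2 1>, <0 1 0 0>, <0 1 2 0>, <2 0 0 0>, <2 0 0 1>, <2 0 2 0>, <2 1 0 0>, <2 1 2 0>}
target <2 0 2 0> ∈ {PSO}

SC:no TSO:no PSO:yes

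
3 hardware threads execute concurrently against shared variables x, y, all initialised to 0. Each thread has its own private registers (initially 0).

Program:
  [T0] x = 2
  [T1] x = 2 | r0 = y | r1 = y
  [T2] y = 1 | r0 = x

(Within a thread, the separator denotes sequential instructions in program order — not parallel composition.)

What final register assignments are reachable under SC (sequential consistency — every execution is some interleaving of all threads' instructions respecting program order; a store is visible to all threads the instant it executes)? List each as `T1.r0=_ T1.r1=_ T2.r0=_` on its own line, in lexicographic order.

T1.r0=0 T1.r1=0 T2.r0=2
T1.r0=0 T1.r1=1 T2.r0=2
T1.r0=1 T1.r1=1 T2.r0=0
T1.r0=1 T1.r1=1 T2.r0=2

outcome vector order: (T1.r0,T1.r1,T2.r0)
|SC outcomes| = 4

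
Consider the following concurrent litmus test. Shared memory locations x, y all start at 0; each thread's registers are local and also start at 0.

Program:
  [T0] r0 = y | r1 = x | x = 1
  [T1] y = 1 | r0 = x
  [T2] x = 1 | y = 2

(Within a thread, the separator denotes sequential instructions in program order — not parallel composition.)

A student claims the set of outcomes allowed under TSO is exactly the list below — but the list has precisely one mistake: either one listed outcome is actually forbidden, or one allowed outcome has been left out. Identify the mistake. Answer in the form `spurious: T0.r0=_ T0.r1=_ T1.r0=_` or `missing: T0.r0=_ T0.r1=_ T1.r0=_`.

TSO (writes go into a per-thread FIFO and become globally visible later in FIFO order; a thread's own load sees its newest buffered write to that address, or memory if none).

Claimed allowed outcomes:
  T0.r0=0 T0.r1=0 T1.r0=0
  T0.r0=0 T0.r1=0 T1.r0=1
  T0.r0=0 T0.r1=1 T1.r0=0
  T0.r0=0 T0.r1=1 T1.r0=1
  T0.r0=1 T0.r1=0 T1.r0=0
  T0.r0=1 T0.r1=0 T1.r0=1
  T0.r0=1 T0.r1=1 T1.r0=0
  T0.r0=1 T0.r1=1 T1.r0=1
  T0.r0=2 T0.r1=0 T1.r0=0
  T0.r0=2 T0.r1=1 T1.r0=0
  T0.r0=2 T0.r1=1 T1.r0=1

outcome vector order: (T0.r0,T0.r1,T1.r0)
TSO: 10 outcomes — {<0 0 0>; <0 0 1>; <0 1 0>; <0 1 1>; <1 0 0>; <1 0 1>; <1 1 0>; <1 1 1>; <2 1 0>; <2 1 1>}
claimed∖TSO = {<2 0 0>}

spurious: T0.r0=2 T0.r1=0 T1.r0=0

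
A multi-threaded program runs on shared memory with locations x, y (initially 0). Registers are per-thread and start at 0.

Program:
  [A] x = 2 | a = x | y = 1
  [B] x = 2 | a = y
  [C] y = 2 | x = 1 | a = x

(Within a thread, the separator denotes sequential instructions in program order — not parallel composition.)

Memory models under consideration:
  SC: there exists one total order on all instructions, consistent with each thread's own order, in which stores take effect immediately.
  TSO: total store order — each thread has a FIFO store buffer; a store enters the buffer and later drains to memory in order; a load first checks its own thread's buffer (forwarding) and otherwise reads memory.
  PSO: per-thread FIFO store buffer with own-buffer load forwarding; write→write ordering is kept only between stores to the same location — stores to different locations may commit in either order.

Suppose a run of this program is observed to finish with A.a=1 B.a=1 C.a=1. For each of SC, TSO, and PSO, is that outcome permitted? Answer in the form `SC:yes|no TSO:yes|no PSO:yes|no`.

SC:yes TSO:yes PSO:yes

outcome vector order: (A.a,B.a,C.a)
SC: 11 outcomes — {<1 0 1>; <1 1 1>; <1 1 2>; <1 2 1>; <1 2 2>; <2 0 1>; <2 0 2>; <2 1 1>; <2 1 2>; <2 2 1>; <2 2 2>}
TSO: 12 outcomes — {<1 0 1>; <1 0 2>; <1 1 1>; <1 1 2>; <1 2 1>; <1 2 2>; <2 0 1>; <2 0 2>; <2 1 1>; <2 1 2>; <2 2 1>; <2 2 2>}
PSO: 12 outcomes — {<1 0 1>; <1 0 2>; <1 1 1>; <1 1 2>; <1 2 1>; <1 2 2>; <2 0 1>; <2 0 2>; <2 1 1>; <2 1 2>; <2 2 1>; <2 2 2>}
target <1 1 1> ∈ {SC,TSO,PSO}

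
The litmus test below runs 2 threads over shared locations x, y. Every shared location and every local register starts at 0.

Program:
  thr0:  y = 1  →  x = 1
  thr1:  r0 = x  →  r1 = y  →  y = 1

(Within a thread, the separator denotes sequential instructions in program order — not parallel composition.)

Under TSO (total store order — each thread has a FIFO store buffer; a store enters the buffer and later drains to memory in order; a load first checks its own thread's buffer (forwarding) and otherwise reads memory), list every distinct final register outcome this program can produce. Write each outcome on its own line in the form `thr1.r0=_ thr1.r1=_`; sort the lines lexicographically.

thr1.r0=0 thr1.r1=0
thr1.r0=0 thr1.r1=1
thr1.r0=1 thr1.r1=1

outcome vector order: (thr1.r0,thr1.r1)
|TSO outcomes| = 3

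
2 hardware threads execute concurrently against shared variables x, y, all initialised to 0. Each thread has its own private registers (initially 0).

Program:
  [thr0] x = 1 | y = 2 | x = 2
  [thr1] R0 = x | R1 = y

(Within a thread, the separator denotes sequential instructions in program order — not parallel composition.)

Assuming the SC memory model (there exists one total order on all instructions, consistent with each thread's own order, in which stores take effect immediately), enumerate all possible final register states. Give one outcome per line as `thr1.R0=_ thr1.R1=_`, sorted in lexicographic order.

thr1.R0=0 thr1.R1=0
thr1.R0=0 thr1.R1=2
thr1.R0=1 thr1.R1=0
thr1.R0=1 thr1.R1=2
thr1.R0=2 thr1.R1=2

outcome vector order: (thr1.R0,thr1.R1)
|SC outcomes| = 5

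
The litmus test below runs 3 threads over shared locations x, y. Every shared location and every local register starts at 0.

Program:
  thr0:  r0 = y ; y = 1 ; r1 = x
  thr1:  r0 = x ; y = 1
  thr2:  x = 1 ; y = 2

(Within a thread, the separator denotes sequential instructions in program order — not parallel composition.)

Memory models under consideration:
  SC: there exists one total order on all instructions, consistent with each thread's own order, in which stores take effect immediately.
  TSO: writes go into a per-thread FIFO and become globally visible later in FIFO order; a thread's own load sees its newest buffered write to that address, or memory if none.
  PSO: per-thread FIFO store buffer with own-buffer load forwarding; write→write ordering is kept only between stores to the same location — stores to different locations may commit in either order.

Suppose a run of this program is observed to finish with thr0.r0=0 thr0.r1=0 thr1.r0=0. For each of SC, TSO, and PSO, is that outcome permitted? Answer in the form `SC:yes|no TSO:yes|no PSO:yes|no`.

outcome vector order: (thr0.r0,thr0.r1,thr1.r0)
under SC → (0,0,0) (0,0,1) (0,1,0) (0,1,1) (1,0,0) (1,1,0) (1,1,1) (2,1,0) (2,1,1)
under TSO → (0,0,0) (0,0,1) (0,1,0) (0,1,1) (1,0,0) (1,1,0) (1,1,1) (2,1,0) (2,1,1)
under PSO → (0,0,0) (0,0,1) (0,1,0) (0,1,1) (1,0,0) (1,1,0) (1,1,1) (2,0,0) (2,0,1) (2,1,0) (2,1,1)
target (0,0,0) ∈ {SC,TSO,PSO}

SC:yes TSO:yes PSO:yes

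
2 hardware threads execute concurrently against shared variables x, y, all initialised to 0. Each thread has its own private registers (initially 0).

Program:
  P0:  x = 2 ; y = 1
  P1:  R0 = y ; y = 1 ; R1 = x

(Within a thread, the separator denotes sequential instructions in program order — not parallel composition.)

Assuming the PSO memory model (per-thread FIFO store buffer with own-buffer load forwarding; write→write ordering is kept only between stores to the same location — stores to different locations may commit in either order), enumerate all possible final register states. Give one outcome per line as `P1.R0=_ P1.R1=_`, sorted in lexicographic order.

P1.R0=0 P1.R1=0
P1.R0=0 P1.R1=2
P1.R0=1 P1.R1=0
P1.R0=1 P1.R1=2

outcome vector order: (P1.R0,P1.R1)
|PSO outcomes| = 4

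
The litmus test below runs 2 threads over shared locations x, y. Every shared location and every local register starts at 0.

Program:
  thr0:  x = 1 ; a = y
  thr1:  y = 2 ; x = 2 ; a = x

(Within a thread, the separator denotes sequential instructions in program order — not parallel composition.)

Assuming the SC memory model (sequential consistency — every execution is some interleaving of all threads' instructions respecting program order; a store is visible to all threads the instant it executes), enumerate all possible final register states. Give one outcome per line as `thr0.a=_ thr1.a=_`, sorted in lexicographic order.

thr0.a=0 thr1.a=2
thr0.a=2 thr1.a=1
thr0.a=2 thr1.a=2

outcome vector order: (thr0.a,thr1.a)
|SC outcomes| = 3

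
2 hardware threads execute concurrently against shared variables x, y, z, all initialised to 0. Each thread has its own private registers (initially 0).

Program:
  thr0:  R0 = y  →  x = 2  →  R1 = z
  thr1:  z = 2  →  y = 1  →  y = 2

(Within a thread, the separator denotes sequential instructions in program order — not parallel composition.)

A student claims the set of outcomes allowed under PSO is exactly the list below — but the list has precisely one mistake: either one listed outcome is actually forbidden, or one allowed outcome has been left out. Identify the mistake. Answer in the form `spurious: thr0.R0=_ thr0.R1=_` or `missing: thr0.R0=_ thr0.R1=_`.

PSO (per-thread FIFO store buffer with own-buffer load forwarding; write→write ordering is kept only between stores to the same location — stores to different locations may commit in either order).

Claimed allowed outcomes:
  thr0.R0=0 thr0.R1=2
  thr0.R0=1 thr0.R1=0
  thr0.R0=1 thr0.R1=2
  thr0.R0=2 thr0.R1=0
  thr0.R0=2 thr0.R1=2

outcome vector order: (thr0.R0,thr0.R1)
PSO (6): 0/0 0/2 1/0 1/2 2/0 2/2
PSO∖claimed = {0/0}

missing: thr0.R0=0 thr0.R1=0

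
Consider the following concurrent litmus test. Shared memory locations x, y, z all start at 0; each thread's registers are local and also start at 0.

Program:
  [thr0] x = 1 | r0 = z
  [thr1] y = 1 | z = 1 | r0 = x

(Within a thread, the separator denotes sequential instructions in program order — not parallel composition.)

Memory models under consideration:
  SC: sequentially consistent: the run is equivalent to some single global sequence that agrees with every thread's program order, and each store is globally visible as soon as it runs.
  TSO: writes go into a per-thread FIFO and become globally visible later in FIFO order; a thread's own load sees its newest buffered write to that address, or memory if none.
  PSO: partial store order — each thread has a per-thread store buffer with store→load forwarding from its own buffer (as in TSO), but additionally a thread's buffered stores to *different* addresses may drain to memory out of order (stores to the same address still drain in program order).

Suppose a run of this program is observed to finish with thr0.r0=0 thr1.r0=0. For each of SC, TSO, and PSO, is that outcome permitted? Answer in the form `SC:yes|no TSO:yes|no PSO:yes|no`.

SC:no TSO:yes PSO:yes

outcome vector order: (thr0.r0,thr1.r0)
SC: 3 outcomes — {<0 1> <1 0> <1 1>}
TSO: 4 outcomes — {<0 0> <0 1> <1 0> <1 1>}
PSO: 4 outcomes — {<0 0> <0 1> <1 0> <1 1>}
target <0 0> ∈ {TSO,PSO}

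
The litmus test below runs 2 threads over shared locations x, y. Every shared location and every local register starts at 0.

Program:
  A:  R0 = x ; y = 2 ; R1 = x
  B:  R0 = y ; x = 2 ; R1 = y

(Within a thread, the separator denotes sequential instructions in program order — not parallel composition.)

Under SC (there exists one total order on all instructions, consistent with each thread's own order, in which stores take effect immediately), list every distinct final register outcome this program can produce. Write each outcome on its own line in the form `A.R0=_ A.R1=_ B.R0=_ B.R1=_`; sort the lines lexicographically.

A.R0=0 A.R1=0 B.R0=0 B.R1=2
A.R0=0 A.R1=0 B.R0=2 B.R1=2
A.R0=0 A.R1=2 B.R0=0 B.R1=0
A.R0=0 A.R1=2 B.R0=0 B.R1=2
A.R0=0 A.R1=2 B.R0=2 B.R1=2
A.R0=2 A.R1=2 B.R0=0 B.R1=0
A.R0=2 A.R1=2 B.R0=0 B.R1=2

outcome vector order: (A.R0,A.R1,B.R0,B.R1)
|SC outcomes| = 7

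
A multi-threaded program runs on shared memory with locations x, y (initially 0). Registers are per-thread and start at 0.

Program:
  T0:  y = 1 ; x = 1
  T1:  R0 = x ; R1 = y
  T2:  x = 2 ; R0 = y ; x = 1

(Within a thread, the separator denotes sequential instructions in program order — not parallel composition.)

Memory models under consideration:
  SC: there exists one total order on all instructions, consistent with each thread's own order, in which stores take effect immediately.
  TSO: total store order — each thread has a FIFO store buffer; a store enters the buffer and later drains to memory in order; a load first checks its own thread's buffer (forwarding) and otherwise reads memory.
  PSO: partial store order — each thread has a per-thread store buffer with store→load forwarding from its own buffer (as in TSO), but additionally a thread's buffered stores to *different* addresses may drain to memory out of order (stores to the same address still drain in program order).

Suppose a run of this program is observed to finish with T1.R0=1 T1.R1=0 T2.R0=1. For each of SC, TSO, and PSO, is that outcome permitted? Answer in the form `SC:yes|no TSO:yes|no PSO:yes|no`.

outcome vector order: (T1.R0,T1.R1,T2.R0)
under SC → (0,0,0) (0,0,1) (0,1,0) (0,1,1) (1,0,0) (1,1,0) (1,1,1) (2,0,0) (2,0,1) (2,1,0) (2,1,1)
under TSO → (0,0,0) (0,0,1) (0,1,0) (0,1,1) (1,0,0) (1,1,0) (1,1,1) (2,0,0) (2,0,1) (2,1,0) (2,1,1)
under PSO → (0,0,0) (0,0,1) (0,1,0) (0,1,1) (1,0,0) (1,0,1) (1,1,0) (1,1,1) (2,0,0) (2,0,1) (2,1,0) (2,1,1)
target (1,0,1) ∈ {PSO}

SC:no TSO:no PSO:yes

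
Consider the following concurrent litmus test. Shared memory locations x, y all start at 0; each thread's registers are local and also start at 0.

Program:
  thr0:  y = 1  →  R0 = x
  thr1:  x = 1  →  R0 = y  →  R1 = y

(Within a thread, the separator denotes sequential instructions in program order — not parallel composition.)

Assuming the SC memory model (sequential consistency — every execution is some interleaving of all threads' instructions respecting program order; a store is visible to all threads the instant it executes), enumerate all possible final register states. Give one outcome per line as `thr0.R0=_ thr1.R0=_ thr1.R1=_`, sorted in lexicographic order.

thr0.R0=0 thr1.R0=1 thr1.R1=1
thr0.R0=1 thr1.R0=0 thr1.R1=0
thr0.R0=1 thr1.R0=0 thr1.R1=1
thr0.R0=1 thr1.R0=1 thr1.R1=1

outcome vector order: (thr0.R0,thr1.R0,thr1.R1)
|SC outcomes| = 4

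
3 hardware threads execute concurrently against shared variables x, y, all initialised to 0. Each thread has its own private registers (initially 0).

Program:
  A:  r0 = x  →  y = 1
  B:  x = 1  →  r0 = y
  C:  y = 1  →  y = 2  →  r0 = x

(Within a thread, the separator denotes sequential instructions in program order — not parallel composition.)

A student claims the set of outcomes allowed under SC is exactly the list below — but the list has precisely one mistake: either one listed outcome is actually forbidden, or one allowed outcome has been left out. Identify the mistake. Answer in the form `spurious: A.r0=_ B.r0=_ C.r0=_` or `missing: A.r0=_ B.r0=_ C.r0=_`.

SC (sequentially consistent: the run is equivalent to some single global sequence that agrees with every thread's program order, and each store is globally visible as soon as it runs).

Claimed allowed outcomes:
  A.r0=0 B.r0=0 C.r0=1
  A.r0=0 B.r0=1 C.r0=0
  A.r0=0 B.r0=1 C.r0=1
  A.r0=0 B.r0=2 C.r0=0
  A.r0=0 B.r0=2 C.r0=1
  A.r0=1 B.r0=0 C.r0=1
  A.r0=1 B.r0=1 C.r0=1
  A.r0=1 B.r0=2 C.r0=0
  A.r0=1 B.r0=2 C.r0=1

outcome vector order: (A.r0,B.r0,C.r0)
under SC → <0 0 1> <0 1 0> <0 1 1> <0 2 0> <0 2 1> <1 0 1> <1 1 0> <1 1 1> <1 2 0> <1 2 1>
SC∖claimed = {<1 1 0>}

missing: A.r0=1 B.r0=1 C.r0=0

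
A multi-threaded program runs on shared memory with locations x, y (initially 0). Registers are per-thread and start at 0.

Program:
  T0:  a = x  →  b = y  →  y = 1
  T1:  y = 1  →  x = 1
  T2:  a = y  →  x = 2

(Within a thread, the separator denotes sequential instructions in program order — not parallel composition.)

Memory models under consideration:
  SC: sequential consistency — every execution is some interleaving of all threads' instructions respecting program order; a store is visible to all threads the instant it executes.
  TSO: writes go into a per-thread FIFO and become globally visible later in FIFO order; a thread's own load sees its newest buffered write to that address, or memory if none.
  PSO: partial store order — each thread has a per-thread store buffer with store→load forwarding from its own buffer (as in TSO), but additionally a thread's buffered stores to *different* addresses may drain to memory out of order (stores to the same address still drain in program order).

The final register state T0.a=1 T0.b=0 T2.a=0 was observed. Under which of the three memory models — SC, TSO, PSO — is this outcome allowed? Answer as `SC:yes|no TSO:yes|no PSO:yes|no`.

SC:no TSO:no PSO:yes

outcome vector order: (T0.a,T0.b,T2.a)
under SC → 0/0/0 0/0/1 0/1/0 0/1/1 1/1/0 1/1/1 2/0/0 2/1/0 2/1/1
under TSO → 0/0/0 0/0/1 0/1/0 0/1/1 1/1/0 1/1/1 2/0/0 2/1/0 2/1/1
under PSO → 0/0/0 0/0/1 0/1/0 0/1/1 1/0/0 1/0/1 1/1/0 1/1/1 2/0/0 2/1/0 2/1/1
target 1/0/0 ∈ {PSO}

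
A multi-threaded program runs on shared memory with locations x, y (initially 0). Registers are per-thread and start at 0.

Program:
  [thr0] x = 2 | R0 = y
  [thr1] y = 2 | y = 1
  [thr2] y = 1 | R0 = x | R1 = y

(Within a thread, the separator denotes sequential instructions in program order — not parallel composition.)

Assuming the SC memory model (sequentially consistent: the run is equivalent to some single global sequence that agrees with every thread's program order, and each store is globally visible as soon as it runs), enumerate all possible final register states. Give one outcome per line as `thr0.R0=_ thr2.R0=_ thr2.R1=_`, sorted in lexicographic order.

thr0.R0=0 thr2.R0=2 thr2.R1=1
thr0.R0=0 thr2.R0=2 thr2.R1=2
thr0.R0=1 thr2.R0=0 thr2.R1=1
thr0.R0=1 thr2.R0=0 thr2.R1=2
thr0.R0=1 thr2.R0=2 thr2.R1=1
thr0.R0=1 thr2.R0=2 thr2.R1=2
thr0.R0=2 thr2.R0=0 thr2.R1=1
thr0.R0=2 thr2.R0=0 thr2.R1=2
thr0.R0=2 thr2.R0=2 thr2.R1=1
thr0.R0=2 thr2.R0=2 thr2.R1=2

outcome vector order: (thr0.R0,thr2.R0,thr2.R1)
|SC outcomes| = 10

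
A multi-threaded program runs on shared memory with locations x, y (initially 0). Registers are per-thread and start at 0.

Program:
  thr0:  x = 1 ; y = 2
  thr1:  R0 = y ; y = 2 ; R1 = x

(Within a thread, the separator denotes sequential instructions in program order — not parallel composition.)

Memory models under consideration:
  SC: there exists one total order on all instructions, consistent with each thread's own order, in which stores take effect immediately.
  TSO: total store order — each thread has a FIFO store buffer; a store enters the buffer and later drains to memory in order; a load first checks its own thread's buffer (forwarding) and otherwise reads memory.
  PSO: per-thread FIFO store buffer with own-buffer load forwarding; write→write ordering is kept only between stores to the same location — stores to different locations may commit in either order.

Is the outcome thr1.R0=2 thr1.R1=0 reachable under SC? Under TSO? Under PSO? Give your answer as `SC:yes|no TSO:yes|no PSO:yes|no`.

SC:no TSO:no PSO:yes

outcome vector order: (thr1.R0,thr1.R1)
SC (3): (0,0); (0,1); (2,1)
TSO (3): (0,0); (0,1); (2,1)
PSO (4): (0,0); (0,1); (2,0); (2,1)
target (2,0) ∈ {PSO}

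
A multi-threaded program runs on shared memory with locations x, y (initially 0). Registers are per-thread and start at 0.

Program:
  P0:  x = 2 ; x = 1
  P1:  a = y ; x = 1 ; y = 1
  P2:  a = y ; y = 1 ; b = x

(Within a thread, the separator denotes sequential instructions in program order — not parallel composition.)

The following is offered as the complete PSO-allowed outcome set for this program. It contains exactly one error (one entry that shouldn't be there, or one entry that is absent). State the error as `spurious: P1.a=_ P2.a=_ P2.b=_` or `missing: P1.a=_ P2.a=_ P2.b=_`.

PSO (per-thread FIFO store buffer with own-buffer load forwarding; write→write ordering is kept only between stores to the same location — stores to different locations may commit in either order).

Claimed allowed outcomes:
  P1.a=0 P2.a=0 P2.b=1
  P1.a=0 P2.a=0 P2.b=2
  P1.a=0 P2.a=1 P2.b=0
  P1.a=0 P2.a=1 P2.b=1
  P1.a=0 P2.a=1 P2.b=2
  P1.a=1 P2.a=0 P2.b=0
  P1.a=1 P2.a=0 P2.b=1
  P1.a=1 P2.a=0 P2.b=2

outcome vector order: (P1.a,P2.a,P2.b)
PSO: 9 outcomes — {0/0/0 0/0/1 0/0/2 0/1/0 0/1/1 0/1/2 1/0/0 1/0/1 1/0/2}
PSO∖claimed = {0/0/0}

missing: P1.a=0 P2.a=0 P2.b=0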